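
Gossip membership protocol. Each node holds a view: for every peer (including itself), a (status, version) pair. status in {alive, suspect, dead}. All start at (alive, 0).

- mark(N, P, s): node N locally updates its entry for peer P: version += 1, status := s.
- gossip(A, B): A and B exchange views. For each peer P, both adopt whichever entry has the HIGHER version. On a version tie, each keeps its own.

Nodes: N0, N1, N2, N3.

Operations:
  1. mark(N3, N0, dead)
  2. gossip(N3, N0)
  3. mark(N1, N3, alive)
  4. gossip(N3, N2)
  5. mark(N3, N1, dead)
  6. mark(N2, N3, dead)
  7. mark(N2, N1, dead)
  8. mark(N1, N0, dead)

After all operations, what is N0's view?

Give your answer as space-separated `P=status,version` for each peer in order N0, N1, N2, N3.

Op 1: N3 marks N0=dead -> (dead,v1)
Op 2: gossip N3<->N0 -> N3.N0=(dead,v1) N3.N1=(alive,v0) N3.N2=(alive,v0) N3.N3=(alive,v0) | N0.N0=(dead,v1) N0.N1=(alive,v0) N0.N2=(alive,v0) N0.N3=(alive,v0)
Op 3: N1 marks N3=alive -> (alive,v1)
Op 4: gossip N3<->N2 -> N3.N0=(dead,v1) N3.N1=(alive,v0) N3.N2=(alive,v0) N3.N3=(alive,v0) | N2.N0=(dead,v1) N2.N1=(alive,v0) N2.N2=(alive,v0) N2.N3=(alive,v0)
Op 5: N3 marks N1=dead -> (dead,v1)
Op 6: N2 marks N3=dead -> (dead,v1)
Op 7: N2 marks N1=dead -> (dead,v1)
Op 8: N1 marks N0=dead -> (dead,v1)

Answer: N0=dead,1 N1=alive,0 N2=alive,0 N3=alive,0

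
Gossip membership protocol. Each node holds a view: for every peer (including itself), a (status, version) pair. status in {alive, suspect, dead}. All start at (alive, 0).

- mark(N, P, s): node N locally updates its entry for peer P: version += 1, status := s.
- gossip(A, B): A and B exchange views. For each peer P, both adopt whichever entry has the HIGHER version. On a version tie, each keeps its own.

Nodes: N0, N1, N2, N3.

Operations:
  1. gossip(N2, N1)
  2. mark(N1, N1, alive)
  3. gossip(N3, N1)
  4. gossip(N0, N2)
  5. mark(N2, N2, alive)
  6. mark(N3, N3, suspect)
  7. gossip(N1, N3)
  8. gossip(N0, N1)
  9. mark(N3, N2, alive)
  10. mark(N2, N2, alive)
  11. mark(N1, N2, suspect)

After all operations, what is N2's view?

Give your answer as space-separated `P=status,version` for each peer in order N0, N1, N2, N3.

Op 1: gossip N2<->N1 -> N2.N0=(alive,v0) N2.N1=(alive,v0) N2.N2=(alive,v0) N2.N3=(alive,v0) | N1.N0=(alive,v0) N1.N1=(alive,v0) N1.N2=(alive,v0) N1.N3=(alive,v0)
Op 2: N1 marks N1=alive -> (alive,v1)
Op 3: gossip N3<->N1 -> N3.N0=(alive,v0) N3.N1=(alive,v1) N3.N2=(alive,v0) N3.N3=(alive,v0) | N1.N0=(alive,v0) N1.N1=(alive,v1) N1.N2=(alive,v0) N1.N3=(alive,v0)
Op 4: gossip N0<->N2 -> N0.N0=(alive,v0) N0.N1=(alive,v0) N0.N2=(alive,v0) N0.N3=(alive,v0) | N2.N0=(alive,v0) N2.N1=(alive,v0) N2.N2=(alive,v0) N2.N3=(alive,v0)
Op 5: N2 marks N2=alive -> (alive,v1)
Op 6: N3 marks N3=suspect -> (suspect,v1)
Op 7: gossip N1<->N3 -> N1.N0=(alive,v0) N1.N1=(alive,v1) N1.N2=(alive,v0) N1.N3=(suspect,v1) | N3.N0=(alive,v0) N3.N1=(alive,v1) N3.N2=(alive,v0) N3.N3=(suspect,v1)
Op 8: gossip N0<->N1 -> N0.N0=(alive,v0) N0.N1=(alive,v1) N0.N2=(alive,v0) N0.N3=(suspect,v1) | N1.N0=(alive,v0) N1.N1=(alive,v1) N1.N2=(alive,v0) N1.N3=(suspect,v1)
Op 9: N3 marks N2=alive -> (alive,v1)
Op 10: N2 marks N2=alive -> (alive,v2)
Op 11: N1 marks N2=suspect -> (suspect,v1)

Answer: N0=alive,0 N1=alive,0 N2=alive,2 N3=alive,0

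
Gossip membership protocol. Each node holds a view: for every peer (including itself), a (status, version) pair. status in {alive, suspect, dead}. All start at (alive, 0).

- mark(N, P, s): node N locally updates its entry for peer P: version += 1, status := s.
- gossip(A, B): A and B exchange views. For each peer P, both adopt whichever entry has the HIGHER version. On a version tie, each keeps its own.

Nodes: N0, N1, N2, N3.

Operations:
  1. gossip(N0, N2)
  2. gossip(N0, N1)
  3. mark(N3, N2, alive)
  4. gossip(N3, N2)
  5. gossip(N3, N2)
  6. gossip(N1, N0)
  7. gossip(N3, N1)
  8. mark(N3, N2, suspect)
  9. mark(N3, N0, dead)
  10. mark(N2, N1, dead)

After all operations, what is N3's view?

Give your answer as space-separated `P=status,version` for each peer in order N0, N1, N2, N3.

Op 1: gossip N0<->N2 -> N0.N0=(alive,v0) N0.N1=(alive,v0) N0.N2=(alive,v0) N0.N3=(alive,v0) | N2.N0=(alive,v0) N2.N1=(alive,v0) N2.N2=(alive,v0) N2.N3=(alive,v0)
Op 2: gossip N0<->N1 -> N0.N0=(alive,v0) N0.N1=(alive,v0) N0.N2=(alive,v0) N0.N3=(alive,v0) | N1.N0=(alive,v0) N1.N1=(alive,v0) N1.N2=(alive,v0) N1.N3=(alive,v0)
Op 3: N3 marks N2=alive -> (alive,v1)
Op 4: gossip N3<->N2 -> N3.N0=(alive,v0) N3.N1=(alive,v0) N3.N2=(alive,v1) N3.N3=(alive,v0) | N2.N0=(alive,v0) N2.N1=(alive,v0) N2.N2=(alive,v1) N2.N3=(alive,v0)
Op 5: gossip N3<->N2 -> N3.N0=(alive,v0) N3.N1=(alive,v0) N3.N2=(alive,v1) N3.N3=(alive,v0) | N2.N0=(alive,v0) N2.N1=(alive,v0) N2.N2=(alive,v1) N2.N3=(alive,v0)
Op 6: gossip N1<->N0 -> N1.N0=(alive,v0) N1.N1=(alive,v0) N1.N2=(alive,v0) N1.N3=(alive,v0) | N0.N0=(alive,v0) N0.N1=(alive,v0) N0.N2=(alive,v0) N0.N3=(alive,v0)
Op 7: gossip N3<->N1 -> N3.N0=(alive,v0) N3.N1=(alive,v0) N3.N2=(alive,v1) N3.N3=(alive,v0) | N1.N0=(alive,v0) N1.N1=(alive,v0) N1.N2=(alive,v1) N1.N3=(alive,v0)
Op 8: N3 marks N2=suspect -> (suspect,v2)
Op 9: N3 marks N0=dead -> (dead,v1)
Op 10: N2 marks N1=dead -> (dead,v1)

Answer: N0=dead,1 N1=alive,0 N2=suspect,2 N3=alive,0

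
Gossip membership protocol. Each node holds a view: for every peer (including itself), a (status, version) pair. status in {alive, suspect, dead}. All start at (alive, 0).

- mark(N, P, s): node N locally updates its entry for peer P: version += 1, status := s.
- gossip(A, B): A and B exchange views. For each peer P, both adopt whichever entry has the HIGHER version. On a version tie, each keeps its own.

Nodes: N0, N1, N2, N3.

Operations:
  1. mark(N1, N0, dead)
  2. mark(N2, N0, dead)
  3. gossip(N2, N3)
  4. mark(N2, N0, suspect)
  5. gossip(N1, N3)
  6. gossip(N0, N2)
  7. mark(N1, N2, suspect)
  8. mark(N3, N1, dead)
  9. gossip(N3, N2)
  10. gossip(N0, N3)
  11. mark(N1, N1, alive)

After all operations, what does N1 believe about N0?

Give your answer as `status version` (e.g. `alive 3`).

Answer: dead 1

Derivation:
Op 1: N1 marks N0=dead -> (dead,v1)
Op 2: N2 marks N0=dead -> (dead,v1)
Op 3: gossip N2<->N3 -> N2.N0=(dead,v1) N2.N1=(alive,v0) N2.N2=(alive,v0) N2.N3=(alive,v0) | N3.N0=(dead,v1) N3.N1=(alive,v0) N3.N2=(alive,v0) N3.N3=(alive,v0)
Op 4: N2 marks N0=suspect -> (suspect,v2)
Op 5: gossip N1<->N3 -> N1.N0=(dead,v1) N1.N1=(alive,v0) N1.N2=(alive,v0) N1.N3=(alive,v0) | N3.N0=(dead,v1) N3.N1=(alive,v0) N3.N2=(alive,v0) N3.N3=(alive,v0)
Op 6: gossip N0<->N2 -> N0.N0=(suspect,v2) N0.N1=(alive,v0) N0.N2=(alive,v0) N0.N3=(alive,v0) | N2.N0=(suspect,v2) N2.N1=(alive,v0) N2.N2=(alive,v0) N2.N3=(alive,v0)
Op 7: N1 marks N2=suspect -> (suspect,v1)
Op 8: N3 marks N1=dead -> (dead,v1)
Op 9: gossip N3<->N2 -> N3.N0=(suspect,v2) N3.N1=(dead,v1) N3.N2=(alive,v0) N3.N3=(alive,v0) | N2.N0=(suspect,v2) N2.N1=(dead,v1) N2.N2=(alive,v0) N2.N3=(alive,v0)
Op 10: gossip N0<->N3 -> N0.N0=(suspect,v2) N0.N1=(dead,v1) N0.N2=(alive,v0) N0.N3=(alive,v0) | N3.N0=(suspect,v2) N3.N1=(dead,v1) N3.N2=(alive,v0) N3.N3=(alive,v0)
Op 11: N1 marks N1=alive -> (alive,v1)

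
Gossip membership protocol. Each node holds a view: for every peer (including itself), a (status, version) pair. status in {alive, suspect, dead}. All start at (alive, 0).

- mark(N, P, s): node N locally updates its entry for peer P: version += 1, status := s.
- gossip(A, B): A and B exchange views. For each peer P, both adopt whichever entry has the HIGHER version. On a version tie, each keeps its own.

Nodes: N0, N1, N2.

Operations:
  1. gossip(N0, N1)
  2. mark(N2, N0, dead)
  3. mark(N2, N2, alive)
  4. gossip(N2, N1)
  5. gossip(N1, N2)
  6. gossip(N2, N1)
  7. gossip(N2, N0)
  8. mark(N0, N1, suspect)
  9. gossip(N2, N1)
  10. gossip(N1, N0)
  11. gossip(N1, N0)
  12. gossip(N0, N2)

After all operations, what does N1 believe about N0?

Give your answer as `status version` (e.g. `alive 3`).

Answer: dead 1

Derivation:
Op 1: gossip N0<->N1 -> N0.N0=(alive,v0) N0.N1=(alive,v0) N0.N2=(alive,v0) | N1.N0=(alive,v0) N1.N1=(alive,v0) N1.N2=(alive,v0)
Op 2: N2 marks N0=dead -> (dead,v1)
Op 3: N2 marks N2=alive -> (alive,v1)
Op 4: gossip N2<->N1 -> N2.N0=(dead,v1) N2.N1=(alive,v0) N2.N2=(alive,v1) | N1.N0=(dead,v1) N1.N1=(alive,v0) N1.N2=(alive,v1)
Op 5: gossip N1<->N2 -> N1.N0=(dead,v1) N1.N1=(alive,v0) N1.N2=(alive,v1) | N2.N0=(dead,v1) N2.N1=(alive,v0) N2.N2=(alive,v1)
Op 6: gossip N2<->N1 -> N2.N0=(dead,v1) N2.N1=(alive,v0) N2.N2=(alive,v1) | N1.N0=(dead,v1) N1.N1=(alive,v0) N1.N2=(alive,v1)
Op 7: gossip N2<->N0 -> N2.N0=(dead,v1) N2.N1=(alive,v0) N2.N2=(alive,v1) | N0.N0=(dead,v1) N0.N1=(alive,v0) N0.N2=(alive,v1)
Op 8: N0 marks N1=suspect -> (suspect,v1)
Op 9: gossip N2<->N1 -> N2.N0=(dead,v1) N2.N1=(alive,v0) N2.N2=(alive,v1) | N1.N0=(dead,v1) N1.N1=(alive,v0) N1.N2=(alive,v1)
Op 10: gossip N1<->N0 -> N1.N0=(dead,v1) N1.N1=(suspect,v1) N1.N2=(alive,v1) | N0.N0=(dead,v1) N0.N1=(suspect,v1) N0.N2=(alive,v1)
Op 11: gossip N1<->N0 -> N1.N0=(dead,v1) N1.N1=(suspect,v1) N1.N2=(alive,v1) | N0.N0=(dead,v1) N0.N1=(suspect,v1) N0.N2=(alive,v1)
Op 12: gossip N0<->N2 -> N0.N0=(dead,v1) N0.N1=(suspect,v1) N0.N2=(alive,v1) | N2.N0=(dead,v1) N2.N1=(suspect,v1) N2.N2=(alive,v1)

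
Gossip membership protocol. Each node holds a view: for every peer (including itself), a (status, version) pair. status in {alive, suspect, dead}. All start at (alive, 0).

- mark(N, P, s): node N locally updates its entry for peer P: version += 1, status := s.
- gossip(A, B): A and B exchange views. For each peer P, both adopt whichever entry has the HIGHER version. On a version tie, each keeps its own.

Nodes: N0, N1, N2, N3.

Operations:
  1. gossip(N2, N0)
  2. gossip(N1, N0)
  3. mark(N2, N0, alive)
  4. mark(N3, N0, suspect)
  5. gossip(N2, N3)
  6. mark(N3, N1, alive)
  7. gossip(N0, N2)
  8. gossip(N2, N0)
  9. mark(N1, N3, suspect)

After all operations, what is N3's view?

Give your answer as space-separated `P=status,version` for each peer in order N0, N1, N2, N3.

Op 1: gossip N2<->N0 -> N2.N0=(alive,v0) N2.N1=(alive,v0) N2.N2=(alive,v0) N2.N3=(alive,v0) | N0.N0=(alive,v0) N0.N1=(alive,v0) N0.N2=(alive,v0) N0.N3=(alive,v0)
Op 2: gossip N1<->N0 -> N1.N0=(alive,v0) N1.N1=(alive,v0) N1.N2=(alive,v0) N1.N3=(alive,v0) | N0.N0=(alive,v0) N0.N1=(alive,v0) N0.N2=(alive,v0) N0.N3=(alive,v0)
Op 3: N2 marks N0=alive -> (alive,v1)
Op 4: N3 marks N0=suspect -> (suspect,v1)
Op 5: gossip N2<->N3 -> N2.N0=(alive,v1) N2.N1=(alive,v0) N2.N2=(alive,v0) N2.N3=(alive,v0) | N3.N0=(suspect,v1) N3.N1=(alive,v0) N3.N2=(alive,v0) N3.N3=(alive,v0)
Op 6: N3 marks N1=alive -> (alive,v1)
Op 7: gossip N0<->N2 -> N0.N0=(alive,v1) N0.N1=(alive,v0) N0.N2=(alive,v0) N0.N3=(alive,v0) | N2.N0=(alive,v1) N2.N1=(alive,v0) N2.N2=(alive,v0) N2.N3=(alive,v0)
Op 8: gossip N2<->N0 -> N2.N0=(alive,v1) N2.N1=(alive,v0) N2.N2=(alive,v0) N2.N3=(alive,v0) | N0.N0=(alive,v1) N0.N1=(alive,v0) N0.N2=(alive,v0) N0.N3=(alive,v0)
Op 9: N1 marks N3=suspect -> (suspect,v1)

Answer: N0=suspect,1 N1=alive,1 N2=alive,0 N3=alive,0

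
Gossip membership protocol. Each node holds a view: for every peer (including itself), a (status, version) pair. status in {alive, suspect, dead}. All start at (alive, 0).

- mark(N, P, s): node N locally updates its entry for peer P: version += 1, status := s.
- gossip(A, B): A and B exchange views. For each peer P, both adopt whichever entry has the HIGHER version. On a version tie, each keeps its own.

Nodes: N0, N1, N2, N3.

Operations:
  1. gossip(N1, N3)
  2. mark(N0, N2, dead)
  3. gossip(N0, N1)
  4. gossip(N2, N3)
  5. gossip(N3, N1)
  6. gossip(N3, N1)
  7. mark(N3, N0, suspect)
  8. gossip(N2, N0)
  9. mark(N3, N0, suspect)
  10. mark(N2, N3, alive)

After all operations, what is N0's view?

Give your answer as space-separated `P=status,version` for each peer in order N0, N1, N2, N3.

Op 1: gossip N1<->N3 -> N1.N0=(alive,v0) N1.N1=(alive,v0) N1.N2=(alive,v0) N1.N3=(alive,v0) | N3.N0=(alive,v0) N3.N1=(alive,v0) N3.N2=(alive,v0) N3.N3=(alive,v0)
Op 2: N0 marks N2=dead -> (dead,v1)
Op 3: gossip N0<->N1 -> N0.N0=(alive,v0) N0.N1=(alive,v0) N0.N2=(dead,v1) N0.N3=(alive,v0) | N1.N0=(alive,v0) N1.N1=(alive,v0) N1.N2=(dead,v1) N1.N3=(alive,v0)
Op 4: gossip N2<->N3 -> N2.N0=(alive,v0) N2.N1=(alive,v0) N2.N2=(alive,v0) N2.N3=(alive,v0) | N3.N0=(alive,v0) N3.N1=(alive,v0) N3.N2=(alive,v0) N3.N3=(alive,v0)
Op 5: gossip N3<->N1 -> N3.N0=(alive,v0) N3.N1=(alive,v0) N3.N2=(dead,v1) N3.N3=(alive,v0) | N1.N0=(alive,v0) N1.N1=(alive,v0) N1.N2=(dead,v1) N1.N3=(alive,v0)
Op 6: gossip N3<->N1 -> N3.N0=(alive,v0) N3.N1=(alive,v0) N3.N2=(dead,v1) N3.N3=(alive,v0) | N1.N0=(alive,v0) N1.N1=(alive,v0) N1.N2=(dead,v1) N1.N3=(alive,v0)
Op 7: N3 marks N0=suspect -> (suspect,v1)
Op 8: gossip N2<->N0 -> N2.N0=(alive,v0) N2.N1=(alive,v0) N2.N2=(dead,v1) N2.N3=(alive,v0) | N0.N0=(alive,v0) N0.N1=(alive,v0) N0.N2=(dead,v1) N0.N3=(alive,v0)
Op 9: N3 marks N0=suspect -> (suspect,v2)
Op 10: N2 marks N3=alive -> (alive,v1)

Answer: N0=alive,0 N1=alive,0 N2=dead,1 N3=alive,0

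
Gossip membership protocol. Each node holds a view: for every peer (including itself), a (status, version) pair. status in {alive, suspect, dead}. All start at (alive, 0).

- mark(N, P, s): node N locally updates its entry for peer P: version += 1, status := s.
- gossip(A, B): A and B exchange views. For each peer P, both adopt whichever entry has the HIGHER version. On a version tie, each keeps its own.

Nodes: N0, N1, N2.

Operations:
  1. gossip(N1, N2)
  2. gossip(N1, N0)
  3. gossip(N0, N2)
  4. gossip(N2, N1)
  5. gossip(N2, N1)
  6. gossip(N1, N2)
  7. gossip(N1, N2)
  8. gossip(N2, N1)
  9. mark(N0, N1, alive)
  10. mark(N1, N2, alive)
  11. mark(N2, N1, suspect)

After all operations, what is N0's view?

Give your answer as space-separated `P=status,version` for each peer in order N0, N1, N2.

Op 1: gossip N1<->N2 -> N1.N0=(alive,v0) N1.N1=(alive,v0) N1.N2=(alive,v0) | N2.N0=(alive,v0) N2.N1=(alive,v0) N2.N2=(alive,v0)
Op 2: gossip N1<->N0 -> N1.N0=(alive,v0) N1.N1=(alive,v0) N1.N2=(alive,v0) | N0.N0=(alive,v0) N0.N1=(alive,v0) N0.N2=(alive,v0)
Op 3: gossip N0<->N2 -> N0.N0=(alive,v0) N0.N1=(alive,v0) N0.N2=(alive,v0) | N2.N0=(alive,v0) N2.N1=(alive,v0) N2.N2=(alive,v0)
Op 4: gossip N2<->N1 -> N2.N0=(alive,v0) N2.N1=(alive,v0) N2.N2=(alive,v0) | N1.N0=(alive,v0) N1.N1=(alive,v0) N1.N2=(alive,v0)
Op 5: gossip N2<->N1 -> N2.N0=(alive,v0) N2.N1=(alive,v0) N2.N2=(alive,v0) | N1.N0=(alive,v0) N1.N1=(alive,v0) N1.N2=(alive,v0)
Op 6: gossip N1<->N2 -> N1.N0=(alive,v0) N1.N1=(alive,v0) N1.N2=(alive,v0) | N2.N0=(alive,v0) N2.N1=(alive,v0) N2.N2=(alive,v0)
Op 7: gossip N1<->N2 -> N1.N0=(alive,v0) N1.N1=(alive,v0) N1.N2=(alive,v0) | N2.N0=(alive,v0) N2.N1=(alive,v0) N2.N2=(alive,v0)
Op 8: gossip N2<->N1 -> N2.N0=(alive,v0) N2.N1=(alive,v0) N2.N2=(alive,v0) | N1.N0=(alive,v0) N1.N1=(alive,v0) N1.N2=(alive,v0)
Op 9: N0 marks N1=alive -> (alive,v1)
Op 10: N1 marks N2=alive -> (alive,v1)
Op 11: N2 marks N1=suspect -> (suspect,v1)

Answer: N0=alive,0 N1=alive,1 N2=alive,0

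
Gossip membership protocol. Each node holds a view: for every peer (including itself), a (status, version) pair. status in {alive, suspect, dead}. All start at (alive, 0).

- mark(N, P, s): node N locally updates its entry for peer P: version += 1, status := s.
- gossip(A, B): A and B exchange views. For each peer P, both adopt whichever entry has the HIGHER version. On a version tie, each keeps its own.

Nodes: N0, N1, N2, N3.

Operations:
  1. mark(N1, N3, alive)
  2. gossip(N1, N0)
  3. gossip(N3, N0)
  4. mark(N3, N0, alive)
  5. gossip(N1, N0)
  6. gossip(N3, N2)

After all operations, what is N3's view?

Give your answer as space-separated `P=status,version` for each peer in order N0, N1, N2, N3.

Answer: N0=alive,1 N1=alive,0 N2=alive,0 N3=alive,1

Derivation:
Op 1: N1 marks N3=alive -> (alive,v1)
Op 2: gossip N1<->N0 -> N1.N0=(alive,v0) N1.N1=(alive,v0) N1.N2=(alive,v0) N1.N3=(alive,v1) | N0.N0=(alive,v0) N0.N1=(alive,v0) N0.N2=(alive,v0) N0.N3=(alive,v1)
Op 3: gossip N3<->N0 -> N3.N0=(alive,v0) N3.N1=(alive,v0) N3.N2=(alive,v0) N3.N3=(alive,v1) | N0.N0=(alive,v0) N0.N1=(alive,v0) N0.N2=(alive,v0) N0.N3=(alive,v1)
Op 4: N3 marks N0=alive -> (alive,v1)
Op 5: gossip N1<->N0 -> N1.N0=(alive,v0) N1.N1=(alive,v0) N1.N2=(alive,v0) N1.N3=(alive,v1) | N0.N0=(alive,v0) N0.N1=(alive,v0) N0.N2=(alive,v0) N0.N3=(alive,v1)
Op 6: gossip N3<->N2 -> N3.N0=(alive,v1) N3.N1=(alive,v0) N3.N2=(alive,v0) N3.N3=(alive,v1) | N2.N0=(alive,v1) N2.N1=(alive,v0) N2.N2=(alive,v0) N2.N3=(alive,v1)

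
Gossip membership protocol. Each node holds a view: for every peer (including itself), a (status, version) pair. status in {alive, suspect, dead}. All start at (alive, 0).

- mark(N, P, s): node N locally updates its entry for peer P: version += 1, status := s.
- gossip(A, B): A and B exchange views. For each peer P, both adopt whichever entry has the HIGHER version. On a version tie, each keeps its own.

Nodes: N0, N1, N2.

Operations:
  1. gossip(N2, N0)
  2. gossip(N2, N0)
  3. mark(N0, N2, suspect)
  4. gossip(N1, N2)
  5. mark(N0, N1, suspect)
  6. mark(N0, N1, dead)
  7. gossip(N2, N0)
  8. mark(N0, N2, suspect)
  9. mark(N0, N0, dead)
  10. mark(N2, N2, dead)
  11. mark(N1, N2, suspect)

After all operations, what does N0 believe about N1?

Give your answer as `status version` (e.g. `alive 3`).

Op 1: gossip N2<->N0 -> N2.N0=(alive,v0) N2.N1=(alive,v0) N2.N2=(alive,v0) | N0.N0=(alive,v0) N0.N1=(alive,v0) N0.N2=(alive,v0)
Op 2: gossip N2<->N0 -> N2.N0=(alive,v0) N2.N1=(alive,v0) N2.N2=(alive,v0) | N0.N0=(alive,v0) N0.N1=(alive,v0) N0.N2=(alive,v0)
Op 3: N0 marks N2=suspect -> (suspect,v1)
Op 4: gossip N1<->N2 -> N1.N0=(alive,v0) N1.N1=(alive,v0) N1.N2=(alive,v0) | N2.N0=(alive,v0) N2.N1=(alive,v0) N2.N2=(alive,v0)
Op 5: N0 marks N1=suspect -> (suspect,v1)
Op 6: N0 marks N1=dead -> (dead,v2)
Op 7: gossip N2<->N0 -> N2.N0=(alive,v0) N2.N1=(dead,v2) N2.N2=(suspect,v1) | N0.N0=(alive,v0) N0.N1=(dead,v2) N0.N2=(suspect,v1)
Op 8: N0 marks N2=suspect -> (suspect,v2)
Op 9: N0 marks N0=dead -> (dead,v1)
Op 10: N2 marks N2=dead -> (dead,v2)
Op 11: N1 marks N2=suspect -> (suspect,v1)

Answer: dead 2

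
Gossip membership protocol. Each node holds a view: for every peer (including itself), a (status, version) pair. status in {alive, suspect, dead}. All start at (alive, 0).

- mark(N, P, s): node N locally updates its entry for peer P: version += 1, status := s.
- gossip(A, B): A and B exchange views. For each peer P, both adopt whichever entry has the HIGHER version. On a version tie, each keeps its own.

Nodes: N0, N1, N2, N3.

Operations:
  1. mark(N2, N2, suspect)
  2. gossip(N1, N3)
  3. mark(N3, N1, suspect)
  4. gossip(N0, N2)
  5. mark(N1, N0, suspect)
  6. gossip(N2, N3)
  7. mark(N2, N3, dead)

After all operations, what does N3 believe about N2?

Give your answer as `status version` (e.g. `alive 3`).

Answer: suspect 1

Derivation:
Op 1: N2 marks N2=suspect -> (suspect,v1)
Op 2: gossip N1<->N3 -> N1.N0=(alive,v0) N1.N1=(alive,v0) N1.N2=(alive,v0) N1.N3=(alive,v0) | N3.N0=(alive,v0) N3.N1=(alive,v0) N3.N2=(alive,v0) N3.N3=(alive,v0)
Op 3: N3 marks N1=suspect -> (suspect,v1)
Op 4: gossip N0<->N2 -> N0.N0=(alive,v0) N0.N1=(alive,v0) N0.N2=(suspect,v1) N0.N3=(alive,v0) | N2.N0=(alive,v0) N2.N1=(alive,v0) N2.N2=(suspect,v1) N2.N3=(alive,v0)
Op 5: N1 marks N0=suspect -> (suspect,v1)
Op 6: gossip N2<->N3 -> N2.N0=(alive,v0) N2.N1=(suspect,v1) N2.N2=(suspect,v1) N2.N3=(alive,v0) | N3.N0=(alive,v0) N3.N1=(suspect,v1) N3.N2=(suspect,v1) N3.N3=(alive,v0)
Op 7: N2 marks N3=dead -> (dead,v1)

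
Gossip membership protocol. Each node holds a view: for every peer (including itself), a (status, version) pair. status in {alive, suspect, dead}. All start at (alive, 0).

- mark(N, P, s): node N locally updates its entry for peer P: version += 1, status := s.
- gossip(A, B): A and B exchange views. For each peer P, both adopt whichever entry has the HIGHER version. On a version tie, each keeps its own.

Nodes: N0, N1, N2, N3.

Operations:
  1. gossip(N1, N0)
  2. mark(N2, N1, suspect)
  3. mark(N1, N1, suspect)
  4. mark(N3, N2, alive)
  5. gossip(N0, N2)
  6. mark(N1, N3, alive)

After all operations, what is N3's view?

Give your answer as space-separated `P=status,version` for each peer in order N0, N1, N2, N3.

Answer: N0=alive,0 N1=alive,0 N2=alive,1 N3=alive,0

Derivation:
Op 1: gossip N1<->N0 -> N1.N0=(alive,v0) N1.N1=(alive,v0) N1.N2=(alive,v0) N1.N3=(alive,v0) | N0.N0=(alive,v0) N0.N1=(alive,v0) N0.N2=(alive,v0) N0.N3=(alive,v0)
Op 2: N2 marks N1=suspect -> (suspect,v1)
Op 3: N1 marks N1=suspect -> (suspect,v1)
Op 4: N3 marks N2=alive -> (alive,v1)
Op 5: gossip N0<->N2 -> N0.N0=(alive,v0) N0.N1=(suspect,v1) N0.N2=(alive,v0) N0.N3=(alive,v0) | N2.N0=(alive,v0) N2.N1=(suspect,v1) N2.N2=(alive,v0) N2.N3=(alive,v0)
Op 6: N1 marks N3=alive -> (alive,v1)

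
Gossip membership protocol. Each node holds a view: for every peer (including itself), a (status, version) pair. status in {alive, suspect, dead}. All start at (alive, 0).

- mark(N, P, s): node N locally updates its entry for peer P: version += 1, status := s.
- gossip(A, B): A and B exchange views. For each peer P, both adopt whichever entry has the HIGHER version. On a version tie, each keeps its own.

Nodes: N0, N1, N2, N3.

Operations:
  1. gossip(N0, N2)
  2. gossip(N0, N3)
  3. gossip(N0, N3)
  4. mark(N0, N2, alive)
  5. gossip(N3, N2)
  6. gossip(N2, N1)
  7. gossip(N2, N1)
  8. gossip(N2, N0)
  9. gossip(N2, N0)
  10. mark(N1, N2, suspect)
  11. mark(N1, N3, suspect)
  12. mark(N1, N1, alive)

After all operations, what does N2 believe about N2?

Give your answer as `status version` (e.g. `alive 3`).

Answer: alive 1

Derivation:
Op 1: gossip N0<->N2 -> N0.N0=(alive,v0) N0.N1=(alive,v0) N0.N2=(alive,v0) N0.N3=(alive,v0) | N2.N0=(alive,v0) N2.N1=(alive,v0) N2.N2=(alive,v0) N2.N3=(alive,v0)
Op 2: gossip N0<->N3 -> N0.N0=(alive,v0) N0.N1=(alive,v0) N0.N2=(alive,v0) N0.N3=(alive,v0) | N3.N0=(alive,v0) N3.N1=(alive,v0) N3.N2=(alive,v0) N3.N3=(alive,v0)
Op 3: gossip N0<->N3 -> N0.N0=(alive,v0) N0.N1=(alive,v0) N0.N2=(alive,v0) N0.N3=(alive,v0) | N3.N0=(alive,v0) N3.N1=(alive,v0) N3.N2=(alive,v0) N3.N3=(alive,v0)
Op 4: N0 marks N2=alive -> (alive,v1)
Op 5: gossip N3<->N2 -> N3.N0=(alive,v0) N3.N1=(alive,v0) N3.N2=(alive,v0) N3.N3=(alive,v0) | N2.N0=(alive,v0) N2.N1=(alive,v0) N2.N2=(alive,v0) N2.N3=(alive,v0)
Op 6: gossip N2<->N1 -> N2.N0=(alive,v0) N2.N1=(alive,v0) N2.N2=(alive,v0) N2.N3=(alive,v0) | N1.N0=(alive,v0) N1.N1=(alive,v0) N1.N2=(alive,v0) N1.N3=(alive,v0)
Op 7: gossip N2<->N1 -> N2.N0=(alive,v0) N2.N1=(alive,v0) N2.N2=(alive,v0) N2.N3=(alive,v0) | N1.N0=(alive,v0) N1.N1=(alive,v0) N1.N2=(alive,v0) N1.N3=(alive,v0)
Op 8: gossip N2<->N0 -> N2.N0=(alive,v0) N2.N1=(alive,v0) N2.N2=(alive,v1) N2.N3=(alive,v0) | N0.N0=(alive,v0) N0.N1=(alive,v0) N0.N2=(alive,v1) N0.N3=(alive,v0)
Op 9: gossip N2<->N0 -> N2.N0=(alive,v0) N2.N1=(alive,v0) N2.N2=(alive,v1) N2.N3=(alive,v0) | N0.N0=(alive,v0) N0.N1=(alive,v0) N0.N2=(alive,v1) N0.N3=(alive,v0)
Op 10: N1 marks N2=suspect -> (suspect,v1)
Op 11: N1 marks N3=suspect -> (suspect,v1)
Op 12: N1 marks N1=alive -> (alive,v1)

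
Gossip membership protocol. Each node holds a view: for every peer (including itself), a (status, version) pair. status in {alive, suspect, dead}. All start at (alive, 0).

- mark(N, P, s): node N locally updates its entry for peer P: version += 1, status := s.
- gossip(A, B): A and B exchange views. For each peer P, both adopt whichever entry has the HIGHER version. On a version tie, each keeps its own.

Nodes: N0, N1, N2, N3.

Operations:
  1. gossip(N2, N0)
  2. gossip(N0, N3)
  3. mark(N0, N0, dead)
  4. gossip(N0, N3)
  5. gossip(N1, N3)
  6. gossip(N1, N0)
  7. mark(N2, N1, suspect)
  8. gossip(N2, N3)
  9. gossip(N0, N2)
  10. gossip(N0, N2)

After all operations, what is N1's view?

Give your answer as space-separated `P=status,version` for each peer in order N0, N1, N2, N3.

Op 1: gossip N2<->N0 -> N2.N0=(alive,v0) N2.N1=(alive,v0) N2.N2=(alive,v0) N2.N3=(alive,v0) | N0.N0=(alive,v0) N0.N1=(alive,v0) N0.N2=(alive,v0) N0.N3=(alive,v0)
Op 2: gossip N0<->N3 -> N0.N0=(alive,v0) N0.N1=(alive,v0) N0.N2=(alive,v0) N0.N3=(alive,v0) | N3.N0=(alive,v0) N3.N1=(alive,v0) N3.N2=(alive,v0) N3.N3=(alive,v0)
Op 3: N0 marks N0=dead -> (dead,v1)
Op 4: gossip N0<->N3 -> N0.N0=(dead,v1) N0.N1=(alive,v0) N0.N2=(alive,v0) N0.N3=(alive,v0) | N3.N0=(dead,v1) N3.N1=(alive,v0) N3.N2=(alive,v0) N3.N3=(alive,v0)
Op 5: gossip N1<->N3 -> N1.N0=(dead,v1) N1.N1=(alive,v0) N1.N2=(alive,v0) N1.N3=(alive,v0) | N3.N0=(dead,v1) N3.N1=(alive,v0) N3.N2=(alive,v0) N3.N3=(alive,v0)
Op 6: gossip N1<->N0 -> N1.N0=(dead,v1) N1.N1=(alive,v0) N1.N2=(alive,v0) N1.N3=(alive,v0) | N0.N0=(dead,v1) N0.N1=(alive,v0) N0.N2=(alive,v0) N0.N3=(alive,v0)
Op 7: N2 marks N1=suspect -> (suspect,v1)
Op 8: gossip N2<->N3 -> N2.N0=(dead,v1) N2.N1=(suspect,v1) N2.N2=(alive,v0) N2.N3=(alive,v0) | N3.N0=(dead,v1) N3.N1=(suspect,v1) N3.N2=(alive,v0) N3.N3=(alive,v0)
Op 9: gossip N0<->N2 -> N0.N0=(dead,v1) N0.N1=(suspect,v1) N0.N2=(alive,v0) N0.N3=(alive,v0) | N2.N0=(dead,v1) N2.N1=(suspect,v1) N2.N2=(alive,v0) N2.N3=(alive,v0)
Op 10: gossip N0<->N2 -> N0.N0=(dead,v1) N0.N1=(suspect,v1) N0.N2=(alive,v0) N0.N3=(alive,v0) | N2.N0=(dead,v1) N2.N1=(suspect,v1) N2.N2=(alive,v0) N2.N3=(alive,v0)

Answer: N0=dead,1 N1=alive,0 N2=alive,0 N3=alive,0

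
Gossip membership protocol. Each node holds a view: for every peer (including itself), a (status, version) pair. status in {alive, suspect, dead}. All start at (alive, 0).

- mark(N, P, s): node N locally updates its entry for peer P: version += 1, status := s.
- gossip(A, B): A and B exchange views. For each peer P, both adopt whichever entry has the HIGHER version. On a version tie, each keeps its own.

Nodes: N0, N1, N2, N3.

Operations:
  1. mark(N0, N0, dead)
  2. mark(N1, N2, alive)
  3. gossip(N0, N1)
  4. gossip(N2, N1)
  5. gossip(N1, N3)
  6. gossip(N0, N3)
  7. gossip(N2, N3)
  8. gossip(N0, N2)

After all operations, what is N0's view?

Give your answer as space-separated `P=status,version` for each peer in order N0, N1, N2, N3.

Answer: N0=dead,1 N1=alive,0 N2=alive,1 N3=alive,0

Derivation:
Op 1: N0 marks N0=dead -> (dead,v1)
Op 2: N1 marks N2=alive -> (alive,v1)
Op 3: gossip N0<->N1 -> N0.N0=(dead,v1) N0.N1=(alive,v0) N0.N2=(alive,v1) N0.N3=(alive,v0) | N1.N0=(dead,v1) N1.N1=(alive,v0) N1.N2=(alive,v1) N1.N3=(alive,v0)
Op 4: gossip N2<->N1 -> N2.N0=(dead,v1) N2.N1=(alive,v0) N2.N2=(alive,v1) N2.N3=(alive,v0) | N1.N0=(dead,v1) N1.N1=(alive,v0) N1.N2=(alive,v1) N1.N3=(alive,v0)
Op 5: gossip N1<->N3 -> N1.N0=(dead,v1) N1.N1=(alive,v0) N1.N2=(alive,v1) N1.N3=(alive,v0) | N3.N0=(dead,v1) N3.N1=(alive,v0) N3.N2=(alive,v1) N3.N3=(alive,v0)
Op 6: gossip N0<->N3 -> N0.N0=(dead,v1) N0.N1=(alive,v0) N0.N2=(alive,v1) N0.N3=(alive,v0) | N3.N0=(dead,v1) N3.N1=(alive,v0) N3.N2=(alive,v1) N3.N3=(alive,v0)
Op 7: gossip N2<->N3 -> N2.N0=(dead,v1) N2.N1=(alive,v0) N2.N2=(alive,v1) N2.N3=(alive,v0) | N3.N0=(dead,v1) N3.N1=(alive,v0) N3.N2=(alive,v1) N3.N3=(alive,v0)
Op 8: gossip N0<->N2 -> N0.N0=(dead,v1) N0.N1=(alive,v0) N0.N2=(alive,v1) N0.N3=(alive,v0) | N2.N0=(dead,v1) N2.N1=(alive,v0) N2.N2=(alive,v1) N2.N3=(alive,v0)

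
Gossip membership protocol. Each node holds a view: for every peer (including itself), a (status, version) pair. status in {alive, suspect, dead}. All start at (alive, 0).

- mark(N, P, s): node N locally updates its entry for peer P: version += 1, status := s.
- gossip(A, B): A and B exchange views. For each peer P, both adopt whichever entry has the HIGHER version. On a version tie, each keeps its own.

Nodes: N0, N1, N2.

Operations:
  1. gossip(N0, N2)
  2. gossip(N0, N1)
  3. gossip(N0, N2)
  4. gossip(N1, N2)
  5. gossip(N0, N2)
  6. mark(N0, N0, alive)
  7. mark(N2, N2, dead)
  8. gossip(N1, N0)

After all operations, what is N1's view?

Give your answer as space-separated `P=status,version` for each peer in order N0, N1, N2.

Op 1: gossip N0<->N2 -> N0.N0=(alive,v0) N0.N1=(alive,v0) N0.N2=(alive,v0) | N2.N0=(alive,v0) N2.N1=(alive,v0) N2.N2=(alive,v0)
Op 2: gossip N0<->N1 -> N0.N0=(alive,v0) N0.N1=(alive,v0) N0.N2=(alive,v0) | N1.N0=(alive,v0) N1.N1=(alive,v0) N1.N2=(alive,v0)
Op 3: gossip N0<->N2 -> N0.N0=(alive,v0) N0.N1=(alive,v0) N0.N2=(alive,v0) | N2.N0=(alive,v0) N2.N1=(alive,v0) N2.N2=(alive,v0)
Op 4: gossip N1<->N2 -> N1.N0=(alive,v0) N1.N1=(alive,v0) N1.N2=(alive,v0) | N2.N0=(alive,v0) N2.N1=(alive,v0) N2.N2=(alive,v0)
Op 5: gossip N0<->N2 -> N0.N0=(alive,v0) N0.N1=(alive,v0) N0.N2=(alive,v0) | N2.N0=(alive,v0) N2.N1=(alive,v0) N2.N2=(alive,v0)
Op 6: N0 marks N0=alive -> (alive,v1)
Op 7: N2 marks N2=dead -> (dead,v1)
Op 8: gossip N1<->N0 -> N1.N0=(alive,v1) N1.N1=(alive,v0) N1.N2=(alive,v0) | N0.N0=(alive,v1) N0.N1=(alive,v0) N0.N2=(alive,v0)

Answer: N0=alive,1 N1=alive,0 N2=alive,0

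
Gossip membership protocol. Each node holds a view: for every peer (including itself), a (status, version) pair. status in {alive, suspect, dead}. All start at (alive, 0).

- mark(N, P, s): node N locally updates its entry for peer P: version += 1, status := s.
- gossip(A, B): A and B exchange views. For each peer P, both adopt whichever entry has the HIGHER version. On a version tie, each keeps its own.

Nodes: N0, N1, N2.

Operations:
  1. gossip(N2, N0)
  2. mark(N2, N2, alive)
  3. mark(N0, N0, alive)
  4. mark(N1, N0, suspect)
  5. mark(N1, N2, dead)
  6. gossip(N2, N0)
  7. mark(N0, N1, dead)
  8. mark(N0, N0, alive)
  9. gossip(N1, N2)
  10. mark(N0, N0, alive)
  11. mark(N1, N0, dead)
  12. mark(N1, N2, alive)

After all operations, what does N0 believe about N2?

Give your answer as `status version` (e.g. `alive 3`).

Op 1: gossip N2<->N0 -> N2.N0=(alive,v0) N2.N1=(alive,v0) N2.N2=(alive,v0) | N0.N0=(alive,v0) N0.N1=(alive,v0) N0.N2=(alive,v0)
Op 2: N2 marks N2=alive -> (alive,v1)
Op 3: N0 marks N0=alive -> (alive,v1)
Op 4: N1 marks N0=suspect -> (suspect,v1)
Op 5: N1 marks N2=dead -> (dead,v1)
Op 6: gossip N2<->N0 -> N2.N0=(alive,v1) N2.N1=(alive,v0) N2.N2=(alive,v1) | N0.N0=(alive,v1) N0.N1=(alive,v0) N0.N2=(alive,v1)
Op 7: N0 marks N1=dead -> (dead,v1)
Op 8: N0 marks N0=alive -> (alive,v2)
Op 9: gossip N1<->N2 -> N1.N0=(suspect,v1) N1.N1=(alive,v0) N1.N2=(dead,v1) | N2.N0=(alive,v1) N2.N1=(alive,v0) N2.N2=(alive,v1)
Op 10: N0 marks N0=alive -> (alive,v3)
Op 11: N1 marks N0=dead -> (dead,v2)
Op 12: N1 marks N2=alive -> (alive,v2)

Answer: alive 1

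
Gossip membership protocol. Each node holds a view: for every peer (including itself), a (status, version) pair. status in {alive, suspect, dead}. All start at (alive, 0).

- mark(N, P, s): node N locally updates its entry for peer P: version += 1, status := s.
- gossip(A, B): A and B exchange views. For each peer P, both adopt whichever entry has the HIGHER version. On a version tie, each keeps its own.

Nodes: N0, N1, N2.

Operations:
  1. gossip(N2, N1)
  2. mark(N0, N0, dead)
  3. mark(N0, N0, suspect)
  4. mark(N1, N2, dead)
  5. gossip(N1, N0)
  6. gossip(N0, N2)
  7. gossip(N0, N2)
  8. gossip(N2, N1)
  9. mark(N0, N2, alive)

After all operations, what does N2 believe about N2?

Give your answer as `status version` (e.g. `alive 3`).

Answer: dead 1

Derivation:
Op 1: gossip N2<->N1 -> N2.N0=(alive,v0) N2.N1=(alive,v0) N2.N2=(alive,v0) | N1.N0=(alive,v0) N1.N1=(alive,v0) N1.N2=(alive,v0)
Op 2: N0 marks N0=dead -> (dead,v1)
Op 3: N0 marks N0=suspect -> (suspect,v2)
Op 4: N1 marks N2=dead -> (dead,v1)
Op 5: gossip N1<->N0 -> N1.N0=(suspect,v2) N1.N1=(alive,v0) N1.N2=(dead,v1) | N0.N0=(suspect,v2) N0.N1=(alive,v0) N0.N2=(dead,v1)
Op 6: gossip N0<->N2 -> N0.N0=(suspect,v2) N0.N1=(alive,v0) N0.N2=(dead,v1) | N2.N0=(suspect,v2) N2.N1=(alive,v0) N2.N2=(dead,v1)
Op 7: gossip N0<->N2 -> N0.N0=(suspect,v2) N0.N1=(alive,v0) N0.N2=(dead,v1) | N2.N0=(suspect,v2) N2.N1=(alive,v0) N2.N2=(dead,v1)
Op 8: gossip N2<->N1 -> N2.N0=(suspect,v2) N2.N1=(alive,v0) N2.N2=(dead,v1) | N1.N0=(suspect,v2) N1.N1=(alive,v0) N1.N2=(dead,v1)
Op 9: N0 marks N2=alive -> (alive,v2)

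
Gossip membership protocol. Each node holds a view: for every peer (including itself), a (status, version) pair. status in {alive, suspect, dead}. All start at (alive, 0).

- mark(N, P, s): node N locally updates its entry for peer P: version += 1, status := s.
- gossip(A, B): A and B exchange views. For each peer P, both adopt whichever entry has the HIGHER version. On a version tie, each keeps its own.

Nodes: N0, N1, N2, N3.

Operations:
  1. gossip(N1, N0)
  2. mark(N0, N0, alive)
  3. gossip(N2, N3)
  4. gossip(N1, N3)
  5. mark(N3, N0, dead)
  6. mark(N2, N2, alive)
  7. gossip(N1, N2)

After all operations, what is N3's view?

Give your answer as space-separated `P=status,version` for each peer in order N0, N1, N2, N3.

Answer: N0=dead,1 N1=alive,0 N2=alive,0 N3=alive,0

Derivation:
Op 1: gossip N1<->N0 -> N1.N0=(alive,v0) N1.N1=(alive,v0) N1.N2=(alive,v0) N1.N3=(alive,v0) | N0.N0=(alive,v0) N0.N1=(alive,v0) N0.N2=(alive,v0) N0.N3=(alive,v0)
Op 2: N0 marks N0=alive -> (alive,v1)
Op 3: gossip N2<->N3 -> N2.N0=(alive,v0) N2.N1=(alive,v0) N2.N2=(alive,v0) N2.N3=(alive,v0) | N3.N0=(alive,v0) N3.N1=(alive,v0) N3.N2=(alive,v0) N3.N3=(alive,v0)
Op 4: gossip N1<->N3 -> N1.N0=(alive,v0) N1.N1=(alive,v0) N1.N2=(alive,v0) N1.N3=(alive,v0) | N3.N0=(alive,v0) N3.N1=(alive,v0) N3.N2=(alive,v0) N3.N3=(alive,v0)
Op 5: N3 marks N0=dead -> (dead,v1)
Op 6: N2 marks N2=alive -> (alive,v1)
Op 7: gossip N1<->N2 -> N1.N0=(alive,v0) N1.N1=(alive,v0) N1.N2=(alive,v1) N1.N3=(alive,v0) | N2.N0=(alive,v0) N2.N1=(alive,v0) N2.N2=(alive,v1) N2.N3=(alive,v0)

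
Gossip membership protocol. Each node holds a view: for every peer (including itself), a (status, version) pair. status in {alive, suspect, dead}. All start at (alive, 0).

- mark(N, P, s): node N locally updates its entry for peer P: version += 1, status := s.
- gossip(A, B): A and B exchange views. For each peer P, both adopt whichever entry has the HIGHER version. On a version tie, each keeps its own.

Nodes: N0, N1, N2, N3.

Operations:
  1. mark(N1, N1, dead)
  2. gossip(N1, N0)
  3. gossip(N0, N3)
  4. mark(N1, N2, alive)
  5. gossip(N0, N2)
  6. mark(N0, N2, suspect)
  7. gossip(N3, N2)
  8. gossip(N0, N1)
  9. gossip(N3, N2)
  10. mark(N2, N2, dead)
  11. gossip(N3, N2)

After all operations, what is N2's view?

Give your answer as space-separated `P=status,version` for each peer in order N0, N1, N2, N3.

Op 1: N1 marks N1=dead -> (dead,v1)
Op 2: gossip N1<->N0 -> N1.N0=(alive,v0) N1.N1=(dead,v1) N1.N2=(alive,v0) N1.N3=(alive,v0) | N0.N0=(alive,v0) N0.N1=(dead,v1) N0.N2=(alive,v0) N0.N3=(alive,v0)
Op 3: gossip N0<->N3 -> N0.N0=(alive,v0) N0.N1=(dead,v1) N0.N2=(alive,v0) N0.N3=(alive,v0) | N3.N0=(alive,v0) N3.N1=(dead,v1) N3.N2=(alive,v0) N3.N3=(alive,v0)
Op 4: N1 marks N2=alive -> (alive,v1)
Op 5: gossip N0<->N2 -> N0.N0=(alive,v0) N0.N1=(dead,v1) N0.N2=(alive,v0) N0.N3=(alive,v0) | N2.N0=(alive,v0) N2.N1=(dead,v1) N2.N2=(alive,v0) N2.N3=(alive,v0)
Op 6: N0 marks N2=suspect -> (suspect,v1)
Op 7: gossip N3<->N2 -> N3.N0=(alive,v0) N3.N1=(dead,v1) N3.N2=(alive,v0) N3.N3=(alive,v0) | N2.N0=(alive,v0) N2.N1=(dead,v1) N2.N2=(alive,v0) N2.N3=(alive,v0)
Op 8: gossip N0<->N1 -> N0.N0=(alive,v0) N0.N1=(dead,v1) N0.N2=(suspect,v1) N0.N3=(alive,v0) | N1.N0=(alive,v0) N1.N1=(dead,v1) N1.N2=(alive,v1) N1.N3=(alive,v0)
Op 9: gossip N3<->N2 -> N3.N0=(alive,v0) N3.N1=(dead,v1) N3.N2=(alive,v0) N3.N3=(alive,v0) | N2.N0=(alive,v0) N2.N1=(dead,v1) N2.N2=(alive,v0) N2.N3=(alive,v0)
Op 10: N2 marks N2=dead -> (dead,v1)
Op 11: gossip N3<->N2 -> N3.N0=(alive,v0) N3.N1=(dead,v1) N3.N2=(dead,v1) N3.N3=(alive,v0) | N2.N0=(alive,v0) N2.N1=(dead,v1) N2.N2=(dead,v1) N2.N3=(alive,v0)

Answer: N0=alive,0 N1=dead,1 N2=dead,1 N3=alive,0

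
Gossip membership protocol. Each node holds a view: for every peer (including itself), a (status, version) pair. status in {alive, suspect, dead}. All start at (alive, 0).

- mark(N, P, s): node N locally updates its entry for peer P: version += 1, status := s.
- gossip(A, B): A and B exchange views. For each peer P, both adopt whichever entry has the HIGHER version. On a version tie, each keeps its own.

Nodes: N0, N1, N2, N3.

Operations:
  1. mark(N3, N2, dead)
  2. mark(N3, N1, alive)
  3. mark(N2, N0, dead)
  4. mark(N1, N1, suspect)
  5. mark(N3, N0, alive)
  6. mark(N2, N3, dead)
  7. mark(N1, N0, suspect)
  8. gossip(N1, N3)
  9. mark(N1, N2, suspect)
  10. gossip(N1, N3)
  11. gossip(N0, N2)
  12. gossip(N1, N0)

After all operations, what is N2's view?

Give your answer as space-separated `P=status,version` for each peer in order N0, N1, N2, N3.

Answer: N0=dead,1 N1=alive,0 N2=alive,0 N3=dead,1

Derivation:
Op 1: N3 marks N2=dead -> (dead,v1)
Op 2: N3 marks N1=alive -> (alive,v1)
Op 3: N2 marks N0=dead -> (dead,v1)
Op 4: N1 marks N1=suspect -> (suspect,v1)
Op 5: N3 marks N0=alive -> (alive,v1)
Op 6: N2 marks N3=dead -> (dead,v1)
Op 7: N1 marks N0=suspect -> (suspect,v1)
Op 8: gossip N1<->N3 -> N1.N0=(suspect,v1) N1.N1=(suspect,v1) N1.N2=(dead,v1) N1.N3=(alive,v0) | N3.N0=(alive,v1) N3.N1=(alive,v1) N3.N2=(dead,v1) N3.N3=(alive,v0)
Op 9: N1 marks N2=suspect -> (suspect,v2)
Op 10: gossip N1<->N3 -> N1.N0=(suspect,v1) N1.N1=(suspect,v1) N1.N2=(suspect,v2) N1.N3=(alive,v0) | N3.N0=(alive,v1) N3.N1=(alive,v1) N3.N2=(suspect,v2) N3.N3=(alive,v0)
Op 11: gossip N0<->N2 -> N0.N0=(dead,v1) N0.N1=(alive,v0) N0.N2=(alive,v0) N0.N3=(dead,v1) | N2.N0=(dead,v1) N2.N1=(alive,v0) N2.N2=(alive,v0) N2.N3=(dead,v1)
Op 12: gossip N1<->N0 -> N1.N0=(suspect,v1) N1.N1=(suspect,v1) N1.N2=(suspect,v2) N1.N3=(dead,v1) | N0.N0=(dead,v1) N0.N1=(suspect,v1) N0.N2=(suspect,v2) N0.N3=(dead,v1)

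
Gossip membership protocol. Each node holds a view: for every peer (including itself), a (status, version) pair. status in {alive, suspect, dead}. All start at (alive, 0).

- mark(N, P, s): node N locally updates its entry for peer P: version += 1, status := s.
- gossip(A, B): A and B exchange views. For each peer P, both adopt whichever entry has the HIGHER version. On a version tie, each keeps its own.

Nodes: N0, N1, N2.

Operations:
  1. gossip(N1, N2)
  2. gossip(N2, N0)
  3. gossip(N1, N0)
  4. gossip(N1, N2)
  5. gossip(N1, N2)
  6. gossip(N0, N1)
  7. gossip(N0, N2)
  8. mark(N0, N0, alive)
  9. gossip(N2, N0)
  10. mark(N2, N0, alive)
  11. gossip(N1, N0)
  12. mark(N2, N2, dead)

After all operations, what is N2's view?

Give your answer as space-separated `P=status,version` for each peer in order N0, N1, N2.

Op 1: gossip N1<->N2 -> N1.N0=(alive,v0) N1.N1=(alive,v0) N1.N2=(alive,v0) | N2.N0=(alive,v0) N2.N1=(alive,v0) N2.N2=(alive,v0)
Op 2: gossip N2<->N0 -> N2.N0=(alive,v0) N2.N1=(alive,v0) N2.N2=(alive,v0) | N0.N0=(alive,v0) N0.N1=(alive,v0) N0.N2=(alive,v0)
Op 3: gossip N1<->N0 -> N1.N0=(alive,v0) N1.N1=(alive,v0) N1.N2=(alive,v0) | N0.N0=(alive,v0) N0.N1=(alive,v0) N0.N2=(alive,v0)
Op 4: gossip N1<->N2 -> N1.N0=(alive,v0) N1.N1=(alive,v0) N1.N2=(alive,v0) | N2.N0=(alive,v0) N2.N1=(alive,v0) N2.N2=(alive,v0)
Op 5: gossip N1<->N2 -> N1.N0=(alive,v0) N1.N1=(alive,v0) N1.N2=(alive,v0) | N2.N0=(alive,v0) N2.N1=(alive,v0) N2.N2=(alive,v0)
Op 6: gossip N0<->N1 -> N0.N0=(alive,v0) N0.N1=(alive,v0) N0.N2=(alive,v0) | N1.N0=(alive,v0) N1.N1=(alive,v0) N1.N2=(alive,v0)
Op 7: gossip N0<->N2 -> N0.N0=(alive,v0) N0.N1=(alive,v0) N0.N2=(alive,v0) | N2.N0=(alive,v0) N2.N1=(alive,v0) N2.N2=(alive,v0)
Op 8: N0 marks N0=alive -> (alive,v1)
Op 9: gossip N2<->N0 -> N2.N0=(alive,v1) N2.N1=(alive,v0) N2.N2=(alive,v0) | N0.N0=(alive,v1) N0.N1=(alive,v0) N0.N2=(alive,v0)
Op 10: N2 marks N0=alive -> (alive,v2)
Op 11: gossip N1<->N0 -> N1.N0=(alive,v1) N1.N1=(alive,v0) N1.N2=(alive,v0) | N0.N0=(alive,v1) N0.N1=(alive,v0) N0.N2=(alive,v0)
Op 12: N2 marks N2=dead -> (dead,v1)

Answer: N0=alive,2 N1=alive,0 N2=dead,1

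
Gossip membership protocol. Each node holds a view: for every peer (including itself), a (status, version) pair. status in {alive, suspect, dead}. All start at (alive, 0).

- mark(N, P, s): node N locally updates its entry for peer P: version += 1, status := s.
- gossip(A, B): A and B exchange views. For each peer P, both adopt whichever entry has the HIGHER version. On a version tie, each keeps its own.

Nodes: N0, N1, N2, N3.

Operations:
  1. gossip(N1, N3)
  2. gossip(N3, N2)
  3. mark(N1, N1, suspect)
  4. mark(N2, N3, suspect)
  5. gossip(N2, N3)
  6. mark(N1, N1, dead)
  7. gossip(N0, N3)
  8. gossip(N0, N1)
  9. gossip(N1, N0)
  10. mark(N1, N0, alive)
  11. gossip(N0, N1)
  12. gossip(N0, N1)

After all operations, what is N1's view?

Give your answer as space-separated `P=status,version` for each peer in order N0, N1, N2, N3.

Op 1: gossip N1<->N3 -> N1.N0=(alive,v0) N1.N1=(alive,v0) N1.N2=(alive,v0) N1.N3=(alive,v0) | N3.N0=(alive,v0) N3.N1=(alive,v0) N3.N2=(alive,v0) N3.N3=(alive,v0)
Op 2: gossip N3<->N2 -> N3.N0=(alive,v0) N3.N1=(alive,v0) N3.N2=(alive,v0) N3.N3=(alive,v0) | N2.N0=(alive,v0) N2.N1=(alive,v0) N2.N2=(alive,v0) N2.N3=(alive,v0)
Op 3: N1 marks N1=suspect -> (suspect,v1)
Op 4: N2 marks N3=suspect -> (suspect,v1)
Op 5: gossip N2<->N3 -> N2.N0=(alive,v0) N2.N1=(alive,v0) N2.N2=(alive,v0) N2.N3=(suspect,v1) | N3.N0=(alive,v0) N3.N1=(alive,v0) N3.N2=(alive,v0) N3.N3=(suspect,v1)
Op 6: N1 marks N1=dead -> (dead,v2)
Op 7: gossip N0<->N3 -> N0.N0=(alive,v0) N0.N1=(alive,v0) N0.N2=(alive,v0) N0.N3=(suspect,v1) | N3.N0=(alive,v0) N3.N1=(alive,v0) N3.N2=(alive,v0) N3.N3=(suspect,v1)
Op 8: gossip N0<->N1 -> N0.N0=(alive,v0) N0.N1=(dead,v2) N0.N2=(alive,v0) N0.N3=(suspect,v1) | N1.N0=(alive,v0) N1.N1=(dead,v2) N1.N2=(alive,v0) N1.N3=(suspect,v1)
Op 9: gossip N1<->N0 -> N1.N0=(alive,v0) N1.N1=(dead,v2) N1.N2=(alive,v0) N1.N3=(suspect,v1) | N0.N0=(alive,v0) N0.N1=(dead,v2) N0.N2=(alive,v0) N0.N3=(suspect,v1)
Op 10: N1 marks N0=alive -> (alive,v1)
Op 11: gossip N0<->N1 -> N0.N0=(alive,v1) N0.N1=(dead,v2) N0.N2=(alive,v0) N0.N3=(suspect,v1) | N1.N0=(alive,v1) N1.N1=(dead,v2) N1.N2=(alive,v0) N1.N3=(suspect,v1)
Op 12: gossip N0<->N1 -> N0.N0=(alive,v1) N0.N1=(dead,v2) N0.N2=(alive,v0) N0.N3=(suspect,v1) | N1.N0=(alive,v1) N1.N1=(dead,v2) N1.N2=(alive,v0) N1.N3=(suspect,v1)

Answer: N0=alive,1 N1=dead,2 N2=alive,0 N3=suspect,1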